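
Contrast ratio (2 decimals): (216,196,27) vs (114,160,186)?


Linearize each sRGB channel c=v/255: c/12.92 if c ≤ 0.04045 else ((c+0.055)/1.055)^2.4
L = 0.2126×R_lin + 0.7152×G_lin + 0.0722×B_lin
Color 1 (216,196,27):
  R=216: 216/255≈0.8471 > 0.04045 → ((0.8471+0.055)/1.055)^2.4 ≈ 0.68669
  G=196: 196/255≈0.7686 > 0.04045 → ((0.7686+0.055)/1.055)^2.4 ≈ 0.55201
  B=27: 27/255≈0.1059 > 0.04045 → ((0.1059+0.055)/1.055)^2.4 ≈ 0.01096
  L1 = 0.2126×0.68669 + 0.7152×0.55201 + 0.0722×0.01096 ≈ 0.54158
Color 2 (114,160,186):
  R=114: 114/255≈0.4471 > 0.04045 → ((0.4471+0.055)/1.055)^2.4 ≈ 0.16827
  G=160: 160/255≈0.6275 > 0.04045 → ((0.6275+0.055)/1.055)^2.4 ≈ 0.35153
  B=186: 186/255≈0.7294 > 0.04045 → ((0.7294+0.055)/1.055)^2.4 ≈ 0.49102
  L2 = 0.2126×0.16827 + 0.7152×0.35153 + 0.0722×0.49102 ≈ 0.32264
Lighter = 0.54158, Darker = 0.32264
Ratio = (L_lighter + 0.05) / (L_darker + 0.05)
Ratio = (0.54158 + 0.05) / (0.32264 + 0.05) = 0.59158 / 0.37264 ≈ 1.5875
Ratio ≈ 1.59:1


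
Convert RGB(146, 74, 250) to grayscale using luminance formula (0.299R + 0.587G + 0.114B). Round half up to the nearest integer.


Gray = 0.299×R + 0.587×G + 0.114×B
Gray = 0.299×146 + 0.587×74 + 0.114×250
Gray = 43.654 + 43.438 + 28.500
Gray = 115.592 → round half up → 116
Gray = 116


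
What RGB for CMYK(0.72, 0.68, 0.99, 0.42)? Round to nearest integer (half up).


R = 255 × (1-C) × (1-K) = 255 × 0.28 × 0.58 = 41.412 → 41
G = 255 × (1-M) × (1-K) = 255 × 0.32 × 0.58 = 47.328 → 47
B = 255 × (1-Y) × (1-K) = 255 × 0.01 × 0.58 = 1.479 → 1
= RGB(41, 47, 1)


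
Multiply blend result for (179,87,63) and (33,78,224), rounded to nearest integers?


Multiply: C = A×B/255, rounded to nearest integer
R: 179×33/255 = 5907/255 ≈ 23.165 → 23
G: 87×78/255 = 6786/255 ≈ 26.612 → 27
B: 63×224/255 = 14112/255 ≈ 55.341 → 55
= RGB(23, 27, 55)


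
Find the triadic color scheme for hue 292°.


Triadic: equally spaced at 120° intervals
H1 = 292°
H2 = (292 + 120) mod 360 = 52°
H3 = (292 + 240) mod 360 = 172°
Triadic = 292°, 52°, 172°


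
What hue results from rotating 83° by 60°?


New hue = (H + rotation) mod 360
New hue = (83 + 60) mod 360
= 143 mod 360
= 143°


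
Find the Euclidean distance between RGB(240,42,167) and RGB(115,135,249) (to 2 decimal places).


d = √[(R₁-R₂)² + (G₁-G₂)² + (B₁-B₂)²]
d = √[(240-115)² + (42-135)² + (167-249)²]
d = √[15625 + 8649 + 6724]
d = √30998
d ≈ 176.06


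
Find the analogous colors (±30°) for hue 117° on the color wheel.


Base hue: 117°
Left analog: (117 - 30) mod 360 = 87°
Right analog: (117 + 30) mod 360 = 147°
Analogous hues = 87° and 147°


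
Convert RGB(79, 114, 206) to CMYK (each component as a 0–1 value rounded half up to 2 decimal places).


R'=79/255≈0.3098, G'=114/255≈0.4471, B'=206/255≈0.8078
K = 1 - max(R',G',B') = 1 - 206/255 = 49/255 = 0.19215… → 0.19
(1-R'-K)/(1-K) simplifies to (max-R)/max with max = 206:
C = (206-79)/206 = 127/206 = 0.61650… → 0.62
M = (206-114)/206 = 92/206 = 0.44660… → 0.45
Y = (206-206)/206 = 0/206 = 0 → 0.00
= CMYK(0.62, 0.45, 0.00, 0.19)


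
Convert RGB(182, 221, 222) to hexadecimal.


R = 182 → B6 (hex)
G = 221 → DD (hex)
B = 222 → DE (hex)
Hex = #B6DDDE


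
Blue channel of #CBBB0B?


Color: #CBBB0B
R = CB = 203
G = BB = 187
B = 0B = 11
Blue = 11


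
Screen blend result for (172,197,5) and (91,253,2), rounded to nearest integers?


Screen: C = 255 - (255-A)×(255-B)/255, rounded to nearest integer
R: 255 - (255-172)×(255-91)/255 = 255 - 13612/255 ≈ 255 - 53.380 = 201.620 → 202
G: 255 - (255-197)×(255-253)/255 = 255 - 116/255 ≈ 255 - 0.455 = 254.545 → 255
B: 255 - (255-5)×(255-2)/255 = 255 - 63250/255 ≈ 255 - 248.039 = 6.961 → 7
= RGB(202, 255, 7)


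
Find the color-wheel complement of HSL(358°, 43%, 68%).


Complement = opposite side of color wheel = hue + 180°
H' = (358 + 180) mod 360 = 178°
S and L unchanged.
= HSL(178°, 43%, 68%)


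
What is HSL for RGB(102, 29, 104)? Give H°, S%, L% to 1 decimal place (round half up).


Normalize: R'=102/255≈0.4000, G'=29/255≈0.1137, B'=104/255≈0.4078
Max=104/255, Min=29/255, Δ=Max-Min=75/255
L = (Max+Min)/2 = (104+29)/510 = 133/510 = 0.26078… → L = 26.1%
L ≤ 0.5 → S = Δ/(Max+Min) = 75/(104+29) = 75/133 = 0.56390… → S = 56.4%
(the 1/255 factors cancel in S and H, so raw channel differences can be used)
Max is B' → H = 60 × ((R-G)/Δ + 4) = 60 × ((102-29)/75 + 4)
  73/75 + 4 = 0.9733… + 4 = 4.9733…
  H = 60 × 4.9733… = 298.4° → H = 298.4°
= HSL(298.4°, 56.4%, 26.1%)


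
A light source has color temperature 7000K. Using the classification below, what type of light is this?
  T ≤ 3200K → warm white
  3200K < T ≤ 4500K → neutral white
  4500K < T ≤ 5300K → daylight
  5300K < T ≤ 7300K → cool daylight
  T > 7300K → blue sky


Temperature: 7000K
5300K < 7000K ≤ 7300K → cool daylight
Classification: cool daylight


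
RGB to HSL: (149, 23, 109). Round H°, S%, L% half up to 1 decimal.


Normalize: R'=149/255≈0.5843, G'=23/255≈0.0902, B'=109/255≈0.4275
Max=149/255, Min=23/255, Δ=Max-Min=126/255
L = (Max+Min)/2 = (149+23)/510 = 172/510 = 0.33725… → L = 33.7%
L ≤ 0.5 → S = Δ/(Max+Min) = 126/(149+23) = 126/172 = 0.73255… → S = 73.3%
(the 1/255 factors cancel in S and H, so raw channel differences can be used)
Max is R' → H = 60 × (((G-B)/Δ) mod 6) = 60 × (((23-109)/126) mod 6)
  (-86)/126 = -0.6825…; negative, so add 6 → 5.3174…
  H = 60 × 5.3174… = 319.047…° → H = 319.0°
= HSL(319.0°, 73.3%, 33.7%)


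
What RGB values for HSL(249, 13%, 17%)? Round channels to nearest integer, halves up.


H=249°, S=0.13, L=0.17
C = (1-|2L-1|)×S = (1-|-0.66|)×0.13 = 0.0442
H' = H/60 = 249/60 ≈ 4.1500; X = C×(1-|H' mod 2 - 1|) = 0.00663
m = L - C/2 = 0.17 - 0.0221 = 0.1479
Sector ⌊H'⌋ = 4 → (R',G',B') = (0.00663, 0.0, 0.0442)
RGB = ((R'+m)×255, (G'+m)×255, (B'+m)×255) = (39.40515, 37.7145, 48.9855)
Round half up → RGB(39, 38, 49)


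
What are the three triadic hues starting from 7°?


Triadic: equally spaced at 120° intervals
H1 = 7°
H2 = (7 + 120) mod 360 = 127°
H3 = (7 + 240) mod 360 = 247°
Triadic = 7°, 127°, 247°


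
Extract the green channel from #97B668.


Color: #97B668
R = 97 = 151
G = B6 = 182
B = 68 = 104
Green = 182


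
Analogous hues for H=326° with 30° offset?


Base hue: 326°
Left analog: (326 - 30) mod 360 = 296°
Right analog: (326 + 30) mod 360 = 356°
Analogous hues = 296° and 356°


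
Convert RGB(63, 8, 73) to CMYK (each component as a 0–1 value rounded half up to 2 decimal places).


R'=63/255≈0.2471, G'=8/255≈0.0314, B'=73/255≈0.2863
K = 1 - max(R',G',B') = 1 - 73/255 = 182/255 = 0.71372… → 0.71
(1-R'-K)/(1-K) simplifies to (max-R)/max with max = 73:
C = (73-63)/73 = 10/73 = 0.13698… → 0.14
M = (73-8)/73 = 65/73 = 0.89041… → 0.89
Y = (73-73)/73 = 0/73 = 0 → 0.00
= CMYK(0.14, 0.89, 0.00, 0.71)


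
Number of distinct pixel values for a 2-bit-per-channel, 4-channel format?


Total bits = 2 bits/channel × 4 channels = 8 bits
Distinct pixel values = 2^8
= 256 pixel values


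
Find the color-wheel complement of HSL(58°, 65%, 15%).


Complement = opposite side of color wheel = hue + 180°
H' = (58 + 180) mod 360 = 238°
S and L unchanged.
= HSL(238°, 65%, 15%)


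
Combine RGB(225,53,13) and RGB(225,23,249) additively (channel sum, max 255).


Additive: each channel = min(255, C₁+C₂)
R: 225+225 = 450 → 255
G: 53+23 = 76 → 76
B: 13+249 = 262 → 255
= RGB(255, 76, 255)


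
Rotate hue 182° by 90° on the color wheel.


New hue = (H + rotation) mod 360
New hue = (182 + 90) mod 360
= 272 mod 360
= 272°


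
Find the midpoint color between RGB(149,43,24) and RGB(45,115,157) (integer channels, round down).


Midpoint: each channel = ⌊(C₁+C₂)/2⌋
R: ⌊(149+45)/2⌋ = 97
G: ⌊(43+115)/2⌋ = 79
B: ⌊(24+157)/2⌋ = 90
= RGB(97, 79, 90)


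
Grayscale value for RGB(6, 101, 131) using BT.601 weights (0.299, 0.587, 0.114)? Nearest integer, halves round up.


Gray = 0.299×R + 0.587×G + 0.114×B
Gray = 0.299×6 + 0.587×101 + 0.114×131
Gray = 1.794 + 59.287 + 14.934
Gray = 76.015 → round half up → 76
Gray = 76


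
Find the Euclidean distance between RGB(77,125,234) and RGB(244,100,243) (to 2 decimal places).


d = √[(R₁-R₂)² + (G₁-G₂)² + (B₁-B₂)²]
d = √[(77-244)² + (125-100)² + (234-243)²]
d = √[27889 + 625 + 81]
d = √28595
d ≈ 169.10


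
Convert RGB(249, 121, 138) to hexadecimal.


R = 249 → F9 (hex)
G = 121 → 79 (hex)
B = 138 → 8A (hex)
Hex = #F9798A


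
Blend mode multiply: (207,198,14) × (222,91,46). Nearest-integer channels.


Multiply: C = A×B/255, rounded to nearest integer
R: 207×222/255 = 45954/255 ≈ 180.212 → 180
G: 198×91/255 = 18018/255 ≈ 70.659 → 71
B: 14×46/255 = 644/255 ≈ 2.525 → 3
= RGB(180, 71, 3)


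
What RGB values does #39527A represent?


39 → 57 (R)
52 → 82 (G)
7A → 122 (B)
= RGB(57, 82, 122)


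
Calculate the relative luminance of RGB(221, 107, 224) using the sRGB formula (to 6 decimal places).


Linearize each channel (sRGB transfer function): c = v/255; c_lin = c/12.92 if c ≤ 0.04045, else ((c+0.055)/1.055)^2.4
  R: 221/255 ≈ 0.866667 > 0.04045 → ((0.866667+0.055)/1.055)^2.4 ≈ 0.723055
  G: 107/255 ≈ 0.419608 > 0.04045 → ((0.419608+0.055)/1.055)^2.4 ≈ 0.147027
  B: 224/255 ≈ 0.878431 > 0.04045 → ((0.878431+0.055)/1.055)^2.4 ≈ 0.745404
R_lin = 0.723055, G_lin = 0.147027, B_lin = 0.745404
L = 0.2126×R + 0.7152×G + 0.0722×B
L = 0.2126×0.723055 + 0.7152×0.147027 + 0.0722×0.745404
L ≈ 0.312694


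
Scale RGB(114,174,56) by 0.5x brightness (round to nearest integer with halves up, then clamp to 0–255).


Multiply each channel by 0.5, round half up, clamp to [0, 255]
R: 114×0.5 = 57
G: 174×0.5 = 87
B: 56×0.5 = 28
= RGB(57, 87, 28)


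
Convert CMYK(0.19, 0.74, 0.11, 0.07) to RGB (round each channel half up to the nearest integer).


R = 255 × (1-C) × (1-K) = 255 × 0.81 × 0.93 = 192.0915 → 192
G = 255 × (1-M) × (1-K) = 255 × 0.26 × 0.93 = 61.659 → 62
B = 255 × (1-Y) × (1-K) = 255 × 0.89 × 0.93 = 211.0635 → 211
= RGB(192, 62, 211)


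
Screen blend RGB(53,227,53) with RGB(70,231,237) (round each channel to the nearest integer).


Screen: C = 255 - (255-A)×(255-B)/255, rounded to nearest integer
R: 255 - (255-53)×(255-70)/255 = 255 - 37370/255 ≈ 255 - 146.549 = 108.451 → 108
G: 255 - (255-227)×(255-231)/255 = 255 - 672/255 ≈ 255 - 2.635 = 252.365 → 252
B: 255 - (255-53)×(255-237)/255 = 255 - 3636/255 ≈ 255 - 14.259 = 240.741 → 241
= RGB(108, 252, 241)


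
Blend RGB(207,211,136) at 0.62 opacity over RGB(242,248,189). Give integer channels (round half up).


C = α×F + (1-α)×B, with 1-α = 0.38
R: 0.62×207 + 0.38×242 = 128.34 + 91.96 = 220.30 → 220
G: 0.62×211 + 0.38×248 = 130.82 + 94.24 = 225.06 → 225
B: 0.62×136 + 0.38×189 = 84.32 + 71.82 = 156.14 → 156
= RGB(220, 225, 156)


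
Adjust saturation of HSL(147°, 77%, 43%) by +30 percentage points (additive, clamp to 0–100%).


Original S = 77%
Adjustment = +30 percentage points
New S = 77 + (30) = 107
Clamp to [0, 100] → 100
= HSL(147°, 100%, 43%)


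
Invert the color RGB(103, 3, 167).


Invert: (255-R, 255-G, 255-B)
R: 255-103 = 152
G: 255-3 = 252
B: 255-167 = 88
= RGB(152, 252, 88)


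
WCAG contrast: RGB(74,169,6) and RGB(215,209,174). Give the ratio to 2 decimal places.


Linearize each sRGB channel c=v/255: c/12.92 if c ≤ 0.04045 else ((c+0.055)/1.055)^2.4
L = 0.2126×R_lin + 0.7152×G_lin + 0.0722×B_lin
Color 1 (74,169,6):
  R=74: 74/255≈0.2902 > 0.04045 → ((0.2902+0.055)/1.055)^2.4 ≈ 0.06848
  G=169: 169/255≈0.6627 > 0.04045 → ((0.6627+0.055)/1.055)^2.4 ≈ 0.39676
  B=6: 6/255≈0.0235 ≤ 0.04045 → 0.0235/12.92 ≈ 0.00182
  L1 = 0.2126×0.06848 + 0.7152×0.39676 + 0.0722×0.00182 ≈ 0.29845
Color 2 (215,209,174):
  R=215: 215/255≈0.8431 > 0.04045 → ((0.8431+0.055)/1.055)^2.4 ≈ 0.67954
  G=209: 209/255≈0.8196 > 0.04045 → ((0.8196+0.055)/1.055)^2.4 ≈ 0.63760
  B=174: 174/255≈0.6824 > 0.04045 → ((0.6824+0.055)/1.055)^2.4 ≈ 0.42327
  L2 = 0.2126×0.67954 + 0.7152×0.63760 + 0.0722×0.42327 ≈ 0.63104
Lighter = 0.63104, Darker = 0.29845
Ratio = (L_lighter + 0.05) / (L_darker + 0.05)
Ratio = (0.63104 + 0.05) / (0.29845 + 0.05) = 0.68104 / 0.34845 ≈ 1.9545
Ratio ≈ 1.95:1


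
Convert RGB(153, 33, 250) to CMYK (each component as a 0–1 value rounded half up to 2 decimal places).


R'=153/255≈0.6000, G'=33/255≈0.1294, B'=250/255≈0.9804
K = 1 - max(R',G',B') = 1 - 250/255 = 5/255 = 0.01960… → 0.02
(1-R'-K)/(1-K) simplifies to (max-R)/max with max = 250:
C = (250-153)/250 = 97/250 = 0.388 → 0.39
M = (250-33)/250 = 217/250 = 0.868 → 0.87
Y = (250-250)/250 = 0/250 = 0 → 0.00
= CMYK(0.39, 0.87, 0.00, 0.02)


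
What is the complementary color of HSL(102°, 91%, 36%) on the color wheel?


Complement = opposite side of color wheel = hue + 180°
H' = (102 + 180) mod 360 = 282°
S and L unchanged.
= HSL(282°, 91%, 36%)


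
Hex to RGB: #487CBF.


48 → 72 (R)
7C → 124 (G)
BF → 191 (B)
= RGB(72, 124, 191)


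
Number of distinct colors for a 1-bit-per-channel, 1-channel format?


Total bits = 1 bits/channel × 1 channels = 1 bits
Distinct colors = 2^1
= 2 colors


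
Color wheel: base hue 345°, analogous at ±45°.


Base hue: 345°
Left analog: (345 - 45) mod 360 = 300°
Right analog: (345 + 45) mod 360 = 30°
Analogous hues = 300° and 30°


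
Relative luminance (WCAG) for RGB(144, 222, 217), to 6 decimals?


Linearize each channel (sRGB transfer function): c = v/255; c_lin = c/12.92 if c ≤ 0.04045, else ((c+0.055)/1.055)^2.4
  R: 144/255 ≈ 0.564706 > 0.04045 → ((0.564706+0.055)/1.055)^2.4 ≈ 0.278894
  G: 222/255 ≈ 0.870588 > 0.04045 → ((0.870588+0.055)/1.055)^2.4 ≈ 0.730461
  B: 217/255 ≈ 0.850980 > 0.04045 → ((0.850980+0.055)/1.055)^2.4 ≈ 0.693872
R_lin = 0.278894, G_lin = 0.730461, B_lin = 0.693872
L = 0.2126×R + 0.7152×G + 0.0722×B
L = 0.2126×0.278894 + 0.7152×0.730461 + 0.0722×0.693872
L ≈ 0.631816


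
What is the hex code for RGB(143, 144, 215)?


R = 143 → 8F (hex)
G = 144 → 90 (hex)
B = 215 → D7 (hex)
Hex = #8F90D7


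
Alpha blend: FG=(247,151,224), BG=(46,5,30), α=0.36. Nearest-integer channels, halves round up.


C = α×F + (1-α)×B, with 1-α = 0.64
R: 0.36×247 + 0.64×46 = 88.92 + 29.44 = 118.36 → 118
G: 0.36×151 + 0.64×5 = 54.36 + 3.20 = 57.56 → 58
B: 0.36×224 + 0.64×30 = 80.64 + 19.20 = 99.84 → 100
= RGB(118, 58, 100)


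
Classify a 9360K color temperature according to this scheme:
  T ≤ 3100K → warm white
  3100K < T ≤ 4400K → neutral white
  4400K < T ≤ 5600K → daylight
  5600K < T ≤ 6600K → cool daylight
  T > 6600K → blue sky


Temperature: 9360K
9360K > 6600K → blue sky
Classification: blue sky


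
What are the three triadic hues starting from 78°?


Triadic: equally spaced at 120° intervals
H1 = 78°
H2 = (78 + 120) mod 360 = 198°
H3 = (78 + 240) mod 360 = 318°
Triadic = 78°, 198°, 318°


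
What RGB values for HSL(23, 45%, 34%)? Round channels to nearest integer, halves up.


H=23°, S=0.45, L=0.34
C = (1-|2L-1|)×S = (1-|-0.32|)×0.45 = 0.306
H' = H/60 = 23/60 ≈ 0.3833; X = C×(1-|H' mod 2 - 1|) = 0.1173
m = L - C/2 = 0.34 - 0.153 = 0.187
Sector ⌊H'⌋ = 0 → (R',G',B') = (0.306, 0.1173, 0.0)
RGB = ((R'+m)×255, (G'+m)×255, (B'+m)×255) = (125.715, 77.5965, 47.685)
Round half up → RGB(126, 78, 48)


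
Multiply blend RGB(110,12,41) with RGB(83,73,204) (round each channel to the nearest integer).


Multiply: C = A×B/255, rounded to nearest integer
R: 110×83/255 = 9130/255 ≈ 35.804 → 36
G: 12×73/255 = 876/255 ≈ 3.435 → 3
B: 41×204/255 = 8364/255 ≈ 32.800 → 33
= RGB(36, 3, 33)


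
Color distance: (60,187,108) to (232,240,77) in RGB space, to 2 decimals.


d = √[(R₁-R₂)² + (G₁-G₂)² + (B₁-B₂)²]
d = √[(60-232)² + (187-240)² + (108-77)²]
d = √[29584 + 2809 + 961]
d = √33354
d ≈ 182.63


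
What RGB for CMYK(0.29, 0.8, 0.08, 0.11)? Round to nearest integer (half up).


R = 255 × (1-C) × (1-K) = 255 × 0.71 × 0.89 = 161.1345 → 161
G = 255 × (1-M) × (1-K) = 255 × 0.20 × 0.89 = 45.39 → 45
B = 255 × (1-Y) × (1-K) = 255 × 0.92 × 0.89 = 208.794 → 209
= RGB(161, 45, 209)


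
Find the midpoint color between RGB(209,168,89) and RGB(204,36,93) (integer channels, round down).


Midpoint: each channel = ⌊(C₁+C₂)/2⌋
R: ⌊(209+204)/2⌋ = 206
G: ⌊(168+36)/2⌋ = 102
B: ⌊(89+93)/2⌋ = 91
= RGB(206, 102, 91)


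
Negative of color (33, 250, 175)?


Invert: (255-R, 255-G, 255-B)
R: 255-33 = 222
G: 255-250 = 5
B: 255-175 = 80
= RGB(222, 5, 80)


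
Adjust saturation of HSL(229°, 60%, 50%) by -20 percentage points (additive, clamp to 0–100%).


Original S = 60%
Adjustment = -20 percentage points
New S = 60 + (-20) = 40
Clamp to [0, 100] → 40
= HSL(229°, 40%, 50%)


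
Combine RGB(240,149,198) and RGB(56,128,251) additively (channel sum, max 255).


Additive: each channel = min(255, C₁+C₂)
R: 240+56 = 296 → 255
G: 149+128 = 277 → 255
B: 198+251 = 449 → 255
= RGB(255, 255, 255)


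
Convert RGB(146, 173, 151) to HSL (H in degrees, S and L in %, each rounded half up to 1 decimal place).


Normalize: R'=146/255≈0.5725, G'=173/255≈0.6784, B'=151/255≈0.5922
Max=173/255, Min=146/255, Δ=Max-Min=27/255
L = (Max+Min)/2 = (173+146)/510 = 319/510 = 0.62549… → L = 62.5%
L > 0.5 → S = Δ/(2-Max-Min) = 27/(510-173-146) = 27/191 = 0.14136… → S = 14.1%
(the 1/255 factors cancel in S and H, so raw channel differences can be used)
Max is G' → H = 60 × ((B-R)/Δ + 2) = 60 × ((151-146)/27 + 2)
  5/27 + 2 = 0.1851… + 2 = 2.1851…
  H = 60 × 2.1851… = 131.111…° → H = 131.1°
= HSL(131.1°, 14.1%, 62.5%)


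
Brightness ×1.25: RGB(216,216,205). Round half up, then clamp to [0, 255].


Multiply each channel by 1.25, round half up, clamp to [0, 255]
R: 216×1.25 = 270 → clamp → 255
G: 216×1.25 = 270 → clamp → 255
B: 205×1.25 = 256.25 → round → 256 → clamp → 255
= RGB(255, 255, 255)


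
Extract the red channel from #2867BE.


Color: #2867BE
R = 28 = 40
G = 67 = 103
B = BE = 190
Red = 40


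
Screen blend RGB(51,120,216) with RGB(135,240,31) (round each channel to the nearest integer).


Screen: C = 255 - (255-A)×(255-B)/255, rounded to nearest integer
R: 255 - (255-51)×(255-135)/255 = 255 - 24480/255 ≈ 255 - 96.000 = 159.000 → 159
G: 255 - (255-120)×(255-240)/255 = 255 - 2025/255 ≈ 255 - 7.941 = 247.059 → 247
B: 255 - (255-216)×(255-31)/255 = 255 - 8736/255 ≈ 255 - 34.259 = 220.741 → 221
= RGB(159, 247, 221)


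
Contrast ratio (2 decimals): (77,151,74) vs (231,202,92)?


Linearize each sRGB channel c=v/255: c/12.92 if c ≤ 0.04045 else ((c+0.055)/1.055)^2.4
L = 0.2126×R_lin + 0.7152×G_lin + 0.0722×B_lin
Color 1 (77,151,74):
  R=77: 77/255≈0.3020 > 0.04045 → ((0.3020+0.055)/1.055)^2.4 ≈ 0.07421
  G=151: 151/255≈0.5922 > 0.04045 → ((0.5922+0.055)/1.055)^2.4 ≈ 0.30947
  B=74: 74/255≈0.2902 > 0.04045 → ((0.2902+0.055)/1.055)^2.4 ≈ 0.06848
  L1 = 0.2126×0.07421 + 0.7152×0.30947 + 0.0722×0.06848 ≈ 0.24205
Color 2 (231,202,92):
  R=231: 231/255≈0.9059 > 0.04045 → ((0.9059+0.055)/1.055)^2.4 ≈ 0.79910
  G=202: 202/255≈0.7922 > 0.04045 → ((0.7922+0.055)/1.055)^2.4 ≈ 0.59062
  B=92: 92/255≈0.3608 > 0.04045 → ((0.3608+0.055)/1.055)^2.4 ≈ 0.10702
  L2 = 0.2126×0.79910 + 0.7152×0.59062 + 0.0722×0.10702 ≈ 0.60003
Lighter = 0.60003, Darker = 0.24205
Ratio = (L_lighter + 0.05) / (L_darker + 0.05)
Ratio = (0.60003 + 0.05) / (0.24205 + 0.05) = 0.65003 / 0.29205 ≈ 2.2257
Ratio ≈ 2.23:1


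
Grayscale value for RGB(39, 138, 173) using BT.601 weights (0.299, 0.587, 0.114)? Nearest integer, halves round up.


Gray = 0.299×R + 0.587×G + 0.114×B
Gray = 0.299×39 + 0.587×138 + 0.114×173
Gray = 11.661 + 81.006 + 19.722
Gray = 112.389 → round half up → 112
Gray = 112


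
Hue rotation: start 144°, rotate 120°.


New hue = (H + rotation) mod 360
New hue = (144 + 120) mod 360
= 264 mod 360
= 264°


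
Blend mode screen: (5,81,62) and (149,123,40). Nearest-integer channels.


Screen: C = 255 - (255-A)×(255-B)/255, rounded to nearest integer
R: 255 - (255-5)×(255-149)/255 = 255 - 26500/255 ≈ 255 - 103.922 = 151.078 → 151
G: 255 - (255-81)×(255-123)/255 = 255 - 22968/255 ≈ 255 - 90.071 = 164.929 → 165
B: 255 - (255-62)×(255-40)/255 = 255 - 41495/255 ≈ 255 - 162.725 = 92.275 → 92
= RGB(151, 165, 92)


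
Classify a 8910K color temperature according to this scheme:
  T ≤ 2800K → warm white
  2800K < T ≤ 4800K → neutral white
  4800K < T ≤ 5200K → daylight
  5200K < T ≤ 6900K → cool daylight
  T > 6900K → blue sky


Temperature: 8910K
8910K > 6900K → blue sky
Classification: blue sky


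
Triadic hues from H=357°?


Triadic: equally spaced at 120° intervals
H1 = 357°
H2 = (357 + 120) mod 360 = 117°
H3 = (357 + 240) mod 360 = 237°
Triadic = 357°, 117°, 237°


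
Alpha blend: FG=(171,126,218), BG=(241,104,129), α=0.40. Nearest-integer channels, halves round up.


C = α×F + (1-α)×B, with 1-α = 0.60
R: 0.40×171 + 0.60×241 = 68.40 + 144.60 = 213.00 → 213
G: 0.40×126 + 0.60×104 = 50.40 + 62.40 = 112.80 → 113
B: 0.40×218 + 0.60×129 = 87.20 + 77.40 = 164.60 → 165
= RGB(213, 113, 165)


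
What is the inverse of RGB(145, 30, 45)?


Invert: (255-R, 255-G, 255-B)
R: 255-145 = 110
G: 255-30 = 225
B: 255-45 = 210
= RGB(110, 225, 210)


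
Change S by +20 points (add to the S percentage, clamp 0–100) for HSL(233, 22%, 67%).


Original S = 22%
Adjustment = +20 percentage points
New S = 22 + (20) = 42
Clamp to [0, 100] → 42
= HSL(233°, 42%, 67%)


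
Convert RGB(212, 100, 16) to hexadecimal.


R = 212 → D4 (hex)
G = 100 → 64 (hex)
B = 16 → 10 (hex)
Hex = #D46410


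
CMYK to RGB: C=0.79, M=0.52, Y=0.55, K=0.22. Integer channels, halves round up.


R = 255 × (1-C) × (1-K) = 255 × 0.21 × 0.78 = 41.769 → 42
G = 255 × (1-M) × (1-K) = 255 × 0.48 × 0.78 = 95.472 → 95
B = 255 × (1-Y) × (1-K) = 255 × 0.45 × 0.78 = 89.505 → 90
= RGB(42, 95, 90)


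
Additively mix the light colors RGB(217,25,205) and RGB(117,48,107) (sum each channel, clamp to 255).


Additive: each channel = min(255, C₁+C₂)
R: 217+117 = 334 → 255
G: 25+48 = 73 → 73
B: 205+107 = 312 → 255
= RGB(255, 73, 255)


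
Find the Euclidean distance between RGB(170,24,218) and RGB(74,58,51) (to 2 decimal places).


d = √[(R₁-R₂)² + (G₁-G₂)² + (B₁-B₂)²]
d = √[(170-74)² + (24-58)² + (218-51)²]
d = √[9216 + 1156 + 27889]
d = √38261
d ≈ 195.60


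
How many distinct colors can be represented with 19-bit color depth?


Colors = 2^bits = 2^19
= 524,288 colors


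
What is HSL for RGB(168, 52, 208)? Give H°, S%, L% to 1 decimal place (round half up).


Normalize: R'=168/255≈0.6588, G'=52/255≈0.2039, B'=208/255≈0.8157
Max=208/255, Min=52/255, Δ=Max-Min=156/255
L = (Max+Min)/2 = (208+52)/510 = 260/510 = 0.50980… → L = 51.0%
L > 0.5 → S = Δ/(2-Max-Min) = 156/(510-208-52) = 156/250 = 0.624 → S = 62.4%
(the 1/255 factors cancel in S and H, so raw channel differences can be used)
Max is B' → H = 60 × ((R-G)/Δ + 4) = 60 × ((168-52)/156 + 4)
  116/156 + 4 = 0.7435… + 4 = 4.7435…
  H = 60 × 4.7435… = 284.615…° → H = 284.6°
= HSL(284.6°, 62.4%, 51.0%)


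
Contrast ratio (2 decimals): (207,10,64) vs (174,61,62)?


Linearize each sRGB channel c=v/255: c/12.92 if c ≤ 0.04045 else ((c+0.055)/1.055)^2.4
L = 0.2126×R_lin + 0.7152×G_lin + 0.0722×B_lin
Color 1 (207,10,64):
  R=207: 207/255≈0.8118 > 0.04045 → ((0.8118+0.055)/1.055)^2.4 ≈ 0.62396
  G=10: 10/255≈0.0392 ≤ 0.04045 → 0.0392/12.92 ≈ 0.00304
  B=64: 64/255≈0.2510 > 0.04045 → ((0.2510+0.055)/1.055)^2.4 ≈ 0.05127
  L1 = 0.2126×0.62396 + 0.7152×0.00304 + 0.0722×0.05127 ≈ 0.13853
Color 2 (174,61,62):
  R=174: 174/255≈0.6824 > 0.04045 → ((0.6824+0.055)/1.055)^2.4 ≈ 0.42327
  G=61: 61/255≈0.2392 > 0.04045 → ((0.2392+0.055)/1.055)^2.4 ≈ 0.04667
  B=62: 62/255≈0.2431 > 0.04045 → ((0.2431+0.055)/1.055)^2.4 ≈ 0.04817
  L2 = 0.2126×0.42327 + 0.7152×0.04667 + 0.0722×0.04817 ≈ 0.12684
Lighter = 0.13853, Darker = 0.12684
Ratio = (L_lighter + 0.05) / (L_darker + 0.05)
Ratio = (0.13853 + 0.05) / (0.12684 + 0.05) = 0.18853 / 0.17684 ≈ 1.0661
Ratio ≈ 1.07:1


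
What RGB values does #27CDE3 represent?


27 → 39 (R)
CD → 205 (G)
E3 → 227 (B)
= RGB(39, 205, 227)


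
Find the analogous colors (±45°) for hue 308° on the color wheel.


Base hue: 308°
Left analog: (308 - 45) mod 360 = 263°
Right analog: (308 + 45) mod 360 = 353°
Analogous hues = 263° and 353°


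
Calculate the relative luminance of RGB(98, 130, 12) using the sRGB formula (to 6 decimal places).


Linearize each channel (sRGB transfer function): c = v/255; c_lin = c/12.92 if c ≤ 0.04045, else ((c+0.055)/1.055)^2.4
  R: 98/255 ≈ 0.384314 > 0.04045 → ((0.384314+0.055)/1.055)^2.4 ≈ 0.122139
  G: 130/255 ≈ 0.509804 > 0.04045 → ((0.509804+0.055)/1.055)^2.4 ≈ 0.223228
  B: 12/255 ≈ 0.047059 > 0.04045 → ((0.047059+0.055)/1.055)^2.4 ≈ 0.003677
R_lin = 0.122139, G_lin = 0.223228, B_lin = 0.003677
L = 0.2126×R + 0.7152×G + 0.0722×B
L = 0.2126×0.122139 + 0.7152×0.223228 + 0.0722×0.003677
L ≈ 0.185885


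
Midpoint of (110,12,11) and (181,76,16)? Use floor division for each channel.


Midpoint: each channel = ⌊(C₁+C₂)/2⌋
R: ⌊(110+181)/2⌋ = 145
G: ⌊(12+76)/2⌋ = 44
B: ⌊(11+16)/2⌋ = 13
= RGB(145, 44, 13)


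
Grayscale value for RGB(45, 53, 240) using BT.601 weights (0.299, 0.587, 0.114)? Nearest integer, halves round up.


Gray = 0.299×R + 0.587×G + 0.114×B
Gray = 0.299×45 + 0.587×53 + 0.114×240
Gray = 13.455 + 31.111 + 27.360
Gray = 71.926 → round half up → 72
Gray = 72


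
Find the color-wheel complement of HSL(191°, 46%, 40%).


Complement = opposite side of color wheel = hue + 180°
H' = (191 + 180) mod 360 = 11°
S and L unchanged.
= HSL(11°, 46%, 40%)


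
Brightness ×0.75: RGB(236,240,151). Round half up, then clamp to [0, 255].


Multiply each channel by 0.75, round half up, clamp to [0, 255]
R: 236×0.75 = 177
G: 240×0.75 = 180
B: 151×0.75 = 113.25 → round → 113
= RGB(177, 180, 113)


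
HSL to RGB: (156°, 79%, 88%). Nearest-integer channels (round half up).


H=156°, S=0.79, L=0.88
C = (1-|2L-1|)×S = (1-|0.76|)×0.79 = 0.1896
H' = H/60 = 156/60 ≈ 2.6000; X = C×(1-|H' mod 2 - 1|) = 0.11376
m = L - C/2 = 0.88 - 0.0948 = 0.7852
Sector ⌊H'⌋ = 2 → (R',G',B') = (0.0, 0.1896, 0.11376)
RGB = ((R'+m)×255, (G'+m)×255, (B'+m)×255) = (200.226, 248.574, 229.2348)
Round half up → RGB(200, 249, 229)


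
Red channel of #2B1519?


Color: #2B1519
R = 2B = 43
G = 15 = 21
B = 19 = 25
Red = 43


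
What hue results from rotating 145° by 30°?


New hue = (H + rotation) mod 360
New hue = (145 + 30) mod 360
= 175 mod 360
= 175°


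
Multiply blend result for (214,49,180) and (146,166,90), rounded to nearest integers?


Multiply: C = A×B/255, rounded to nearest integer
R: 214×146/255 = 31244/255 ≈ 122.525 → 123
G: 49×166/255 = 8134/255 ≈ 31.898 → 32
B: 180×90/255 = 16200/255 ≈ 63.529 → 64
= RGB(123, 32, 64)


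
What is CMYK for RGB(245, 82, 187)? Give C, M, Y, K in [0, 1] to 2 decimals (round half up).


R'=245/255≈0.9608, G'=82/255≈0.3216, B'=187/255≈0.7333
K = 1 - max(R',G',B') = 1 - 245/255 = 10/255 = 0.03921… → 0.04
(1-R'-K)/(1-K) simplifies to (max-R)/max with max = 245:
C = (245-245)/245 = 0/245 = 0 → 0.00
M = (245-82)/245 = 163/245 = 0.66530… → 0.67
Y = (245-187)/245 = 58/245 = 0.23673… → 0.24
= CMYK(0.00, 0.67, 0.24, 0.04)


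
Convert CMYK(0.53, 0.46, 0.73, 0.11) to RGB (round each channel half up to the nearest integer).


R = 255 × (1-C) × (1-K) = 255 × 0.47 × 0.89 = 106.6665 → 107
G = 255 × (1-M) × (1-K) = 255 × 0.54 × 0.89 = 122.553 → 123
B = 255 × (1-Y) × (1-K) = 255 × 0.27 × 0.89 = 61.2765 → 61
= RGB(107, 123, 61)


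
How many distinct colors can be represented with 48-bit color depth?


Colors = 2^bits = 2^48
= 281,474,976,710,656 colors


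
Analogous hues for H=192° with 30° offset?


Base hue: 192°
Left analog: (192 - 30) mod 360 = 162°
Right analog: (192 + 30) mod 360 = 222°
Analogous hues = 162° and 222°


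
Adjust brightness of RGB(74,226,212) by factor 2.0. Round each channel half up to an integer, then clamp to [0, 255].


Multiply each channel by 2.0, round half up, clamp to [0, 255]
R: 74×2.0 = 148
G: 226×2.0 = 452 → clamp → 255
B: 212×2.0 = 424 → clamp → 255
= RGB(148, 255, 255)


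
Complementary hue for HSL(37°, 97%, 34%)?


Complement = opposite side of color wheel = hue + 180°
H' = (37 + 180) mod 360 = 217°
S and L unchanged.
= HSL(217°, 97%, 34%)


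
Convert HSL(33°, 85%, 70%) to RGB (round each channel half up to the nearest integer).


H=33°, S=0.85, L=0.70
C = (1-|2L-1|)×S = (1-|0.40|)×0.85 = 0.51
H' = H/60 = 33/60 ≈ 0.5500; X = C×(1-|H' mod 2 - 1|) = 0.2805
m = L - C/2 = 0.70 - 0.255 = 0.445
Sector ⌊H'⌋ = 0 → (R',G',B') = (0.51, 0.2805, 0.0)
RGB = ((R'+m)×255, (G'+m)×255, (B'+m)×255) = (243.525, 185.0025, 113.475)
Round half up → RGB(244, 185, 113)


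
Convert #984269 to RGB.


98 → 152 (R)
42 → 66 (G)
69 → 105 (B)
= RGB(152, 66, 105)


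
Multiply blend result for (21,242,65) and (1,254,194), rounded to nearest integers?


Multiply: C = A×B/255, rounded to nearest integer
R: 21×1/255 = 21/255 ≈ 0.082 → 0
G: 242×254/255 = 61468/255 ≈ 241.051 → 241
B: 65×194/255 = 12610/255 ≈ 49.451 → 49
= RGB(0, 241, 49)


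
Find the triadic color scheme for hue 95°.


Triadic: equally spaced at 120° intervals
H1 = 95°
H2 = (95 + 120) mod 360 = 215°
H3 = (95 + 240) mod 360 = 335°
Triadic = 95°, 215°, 335°


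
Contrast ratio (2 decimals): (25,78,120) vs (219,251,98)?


Linearize each sRGB channel c=v/255: c/12.92 if c ≤ 0.04045 else ((c+0.055)/1.055)^2.4
L = 0.2126×R_lin + 0.7152×G_lin + 0.0722×B_lin
Color 1 (25,78,120):
  R=25: 25/255≈0.0980 > 0.04045 → ((0.0980+0.055)/1.055)^2.4 ≈ 0.00972
  G=78: 78/255≈0.3059 > 0.04045 → ((0.3059+0.055)/1.055)^2.4 ≈ 0.07619
  B=120: 120/255≈0.4706 > 0.04045 → ((0.4706+0.055)/1.055)^2.4 ≈ 0.18782
  L1 = 0.2126×0.00972 + 0.7152×0.07619 + 0.0722×0.18782 ≈ 0.07012
Color 2 (219,251,98):
  R=219: 219/255≈0.8588 > 0.04045 → ((0.8588+0.055)/1.055)^2.4 ≈ 0.70838
  G=251: 251/255≈0.9843 > 0.04045 → ((0.9843+0.055)/1.055)^2.4 ≈ 0.96469
  B=98: 98/255≈0.3843 > 0.04045 → ((0.3843+0.055)/1.055)^2.4 ≈ 0.12214
  L2 = 0.2126×0.70838 + 0.7152×0.96469 + 0.0722×0.12214 ≈ 0.84936
Lighter = 0.84936, Darker = 0.07012
Ratio = (L_lighter + 0.05) / (L_darker + 0.05)
Ratio = (0.84936 + 0.05) / (0.07012 + 0.05) = 0.89936 / 0.12012 ≈ 7.4875
Ratio ≈ 7.49:1


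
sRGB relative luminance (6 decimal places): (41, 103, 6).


Linearize each channel (sRGB transfer function): c = v/255; c_lin = c/12.92 if c ≤ 0.04045, else ((c+0.055)/1.055)^2.4
  R: 41/255 ≈ 0.160784 > 0.04045 → ((0.160784+0.055)/1.055)^2.4 ≈ 0.022174
  G: 103/255 ≈ 0.403922 > 0.04045 → ((0.403922+0.055)/1.055)^2.4 ≈ 0.135633
  B: 6/255 ≈ 0.023529 ≤ 0.04045 → 0.023529/12.92 ≈ 0.001821
R_lin = 0.022174, G_lin = 0.135633, B_lin = 0.001821
L = 0.2126×R + 0.7152×G + 0.0722×B
L = 0.2126×0.022174 + 0.7152×0.135633 + 0.0722×0.001821
L ≈ 0.101851


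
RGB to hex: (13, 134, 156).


R = 13 → 0D (hex)
G = 134 → 86 (hex)
B = 156 → 9C (hex)
Hex = #0D869C


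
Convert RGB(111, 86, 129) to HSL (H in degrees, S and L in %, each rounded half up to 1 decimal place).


Normalize: R'=111/255≈0.4353, G'=86/255≈0.3373, B'=129/255≈0.5059
Max=129/255, Min=86/255, Δ=Max-Min=43/255
L = (Max+Min)/2 = (129+86)/510 = 215/510 = 0.42156… → L = 42.2%
L ≤ 0.5 → S = Δ/(Max+Min) = 43/(129+86) = 43/215 = 0.2 → S = 20.0%
(the 1/255 factors cancel in S and H, so raw channel differences can be used)
Max is B' → H = 60 × ((R-G)/Δ + 4) = 60 × ((111-86)/43 + 4)
  25/43 + 4 = 0.5813… + 4 = 4.5813…
  H = 60 × 4.5813… = 274.883…° → H = 274.9°
= HSL(274.9°, 20.0%, 42.2%)


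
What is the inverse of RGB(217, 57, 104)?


Invert: (255-R, 255-G, 255-B)
R: 255-217 = 38
G: 255-57 = 198
B: 255-104 = 151
= RGB(38, 198, 151)


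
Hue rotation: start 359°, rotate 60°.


New hue = (H + rotation) mod 360
New hue = (359 + 60) mod 360
= 419 mod 360
= 59°


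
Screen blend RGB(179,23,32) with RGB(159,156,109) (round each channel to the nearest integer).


Screen: C = 255 - (255-A)×(255-B)/255, rounded to nearest integer
R: 255 - (255-179)×(255-159)/255 = 255 - 7296/255 ≈ 255 - 28.612 = 226.388 → 226
G: 255 - (255-23)×(255-156)/255 = 255 - 22968/255 ≈ 255 - 90.071 = 164.929 → 165
B: 255 - (255-32)×(255-109)/255 = 255 - 32558/255 ≈ 255 - 127.678 = 127.322 → 127
= RGB(226, 165, 127)


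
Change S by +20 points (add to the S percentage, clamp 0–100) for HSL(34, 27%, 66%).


Original S = 27%
Adjustment = +20 percentage points
New S = 27 + (20) = 47
Clamp to [0, 100] → 47
= HSL(34°, 47%, 66%)


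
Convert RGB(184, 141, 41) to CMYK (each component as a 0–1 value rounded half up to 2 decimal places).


R'=184/255≈0.7216, G'=141/255≈0.5529, B'=41/255≈0.1608
K = 1 - max(R',G',B') = 1 - 184/255 = 71/255 = 0.27843… → 0.28
(1-R'-K)/(1-K) simplifies to (max-R)/max with max = 184:
C = (184-184)/184 = 0/184 = 0 → 0.00
M = (184-141)/184 = 43/184 = 0.23369… → 0.23
Y = (184-41)/184 = 143/184 = 0.77717… → 0.78
= CMYK(0.00, 0.23, 0.78, 0.28)


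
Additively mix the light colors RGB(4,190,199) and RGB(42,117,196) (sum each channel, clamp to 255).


Additive: each channel = min(255, C₁+C₂)
R: 4+42 = 46 → 46
G: 190+117 = 307 → 255
B: 199+196 = 395 → 255
= RGB(46, 255, 255)


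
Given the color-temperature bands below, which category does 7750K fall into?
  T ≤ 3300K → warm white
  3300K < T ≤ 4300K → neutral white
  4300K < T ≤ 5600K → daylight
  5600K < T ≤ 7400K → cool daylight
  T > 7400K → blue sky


Temperature: 7750K
7750K > 7400K → blue sky
Classification: blue sky


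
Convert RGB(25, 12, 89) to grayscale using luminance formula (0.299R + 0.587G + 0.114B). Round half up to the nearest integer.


Gray = 0.299×R + 0.587×G + 0.114×B
Gray = 0.299×25 + 0.587×12 + 0.114×89
Gray = 7.475 + 7.044 + 10.146
Gray = 24.665 → round half up → 25
Gray = 25


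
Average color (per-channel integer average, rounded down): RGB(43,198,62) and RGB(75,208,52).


Midpoint: each channel = ⌊(C₁+C₂)/2⌋
R: ⌊(43+75)/2⌋ = 59
G: ⌊(198+208)/2⌋ = 203
B: ⌊(62+52)/2⌋ = 57
= RGB(59, 203, 57)


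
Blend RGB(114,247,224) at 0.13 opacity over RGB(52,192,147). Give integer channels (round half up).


C = α×F + (1-α)×B, with 1-α = 0.87
R: 0.13×114 + 0.87×52 = 14.82 + 45.24 = 60.06 → 60
G: 0.13×247 + 0.87×192 = 32.11 + 167.04 = 199.15 → 199
B: 0.13×224 + 0.87×147 = 29.12 + 127.89 = 157.01 → 157
= RGB(60, 199, 157)


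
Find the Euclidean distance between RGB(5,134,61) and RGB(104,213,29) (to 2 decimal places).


d = √[(R₁-R₂)² + (G₁-G₂)² + (B₁-B₂)²]
d = √[(5-104)² + (134-213)² + (61-29)²]
d = √[9801 + 6241 + 1024]
d = √17066
d ≈ 130.64


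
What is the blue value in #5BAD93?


Color: #5BAD93
R = 5B = 91
G = AD = 173
B = 93 = 147
Blue = 147


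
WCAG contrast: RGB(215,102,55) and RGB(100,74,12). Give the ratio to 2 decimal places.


Linearize each sRGB channel c=v/255: c/12.92 if c ≤ 0.04045 else ((c+0.055)/1.055)^2.4
L = 0.2126×R_lin + 0.7152×G_lin + 0.0722×B_lin
Color 1 (215,102,55):
  R=215: 215/255≈0.8431 > 0.04045 → ((0.8431+0.055)/1.055)^2.4 ≈ 0.67954
  G=102: 102/255≈0.4000 > 0.04045 → ((0.4000+0.055)/1.055)^2.4 ≈ 0.13287
  B=55: 55/255≈0.2157 > 0.04045 → ((0.2157+0.055)/1.055)^2.4 ≈ 0.03820
  L1 = 0.2126×0.67954 + 0.7152×0.13287 + 0.0722×0.03820 ≈ 0.24226
Color 2 (100,74,12):
  R=100: 100/255≈0.3922 > 0.04045 → ((0.3922+0.055)/1.055)^2.4 ≈ 0.12744
  G=74: 74/255≈0.2902 > 0.04045 → ((0.2902+0.055)/1.055)^2.4 ≈ 0.06848
  B=12: 12/255≈0.0471 > 0.04045 → ((0.0471+0.055)/1.055)^2.4 ≈ 0.00368
  L2 = 0.2126×0.12744 + 0.7152×0.06848 + 0.0722×0.00368 ≈ 0.07633
Lighter = 0.24226, Darker = 0.07633
Ratio = (L_lighter + 0.05) / (L_darker + 0.05)
Ratio = (0.24226 + 0.05) / (0.07633 + 0.05) = 0.29226 / 0.12633 ≈ 2.3134
Ratio ≈ 2.31:1


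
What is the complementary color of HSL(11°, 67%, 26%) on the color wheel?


Complement = opposite side of color wheel = hue + 180°
H' = (11 + 180) mod 360 = 191°
S and L unchanged.
= HSL(191°, 67%, 26%)


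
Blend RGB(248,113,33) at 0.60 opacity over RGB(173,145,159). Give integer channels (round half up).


C = α×F + (1-α)×B, with 1-α = 0.40
R: 0.60×248 + 0.40×173 = 148.80 + 69.20 = 218.00 → 218
G: 0.60×113 + 0.40×145 = 67.80 + 58.00 = 125.80 → 126
B: 0.60×33 + 0.40×159 = 19.80 + 63.60 = 83.40 → 83
= RGB(218, 126, 83)


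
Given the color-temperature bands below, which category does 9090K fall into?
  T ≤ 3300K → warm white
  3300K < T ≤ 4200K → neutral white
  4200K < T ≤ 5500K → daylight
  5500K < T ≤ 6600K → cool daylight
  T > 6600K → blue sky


Temperature: 9090K
9090K > 6600K → blue sky
Classification: blue sky


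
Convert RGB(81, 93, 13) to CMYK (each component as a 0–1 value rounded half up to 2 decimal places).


R'=81/255≈0.3176, G'=93/255≈0.3647, B'=13/255≈0.0510
K = 1 - max(R',G',B') = 1 - 93/255 = 162/255 = 0.63529… → 0.64
(1-R'-K)/(1-K) simplifies to (max-R)/max with max = 93:
C = (93-81)/93 = 12/93 = 0.12903… → 0.13
M = (93-93)/93 = 0/93 = 0 → 0.00
Y = (93-13)/93 = 80/93 = 0.86021… → 0.86
= CMYK(0.13, 0.00, 0.86, 0.64)


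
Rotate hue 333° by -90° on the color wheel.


New hue = (H + rotation) mod 360
New hue = (333 -90) mod 360
= 243 mod 360
= 243°


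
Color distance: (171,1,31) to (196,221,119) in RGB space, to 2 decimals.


d = √[(R₁-R₂)² + (G₁-G₂)² + (B₁-B₂)²]
d = √[(171-196)² + (1-221)² + (31-119)²]
d = √[625 + 48400 + 7744]
d = √56769
d ≈ 238.26


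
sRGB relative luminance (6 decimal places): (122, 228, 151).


Linearize each channel (sRGB transfer function): c = v/255; c_lin = c/12.92 if c ≤ 0.04045, else ((c+0.055)/1.055)^2.4
  R: 122/255 ≈ 0.478431 > 0.04045 → ((0.478431+0.055)/1.055)^2.4 ≈ 0.194618
  G: 228/255 ≈ 0.894118 > 0.04045 → ((0.894118+0.055)/1.055)^2.4 ≈ 0.775822
  B: 151/255 ≈ 0.592157 > 0.04045 → ((0.592157+0.055)/1.055)^2.4 ≈ 0.309469
R_lin = 0.194618, G_lin = 0.775822, B_lin = 0.309469
L = 0.2126×R + 0.7152×G + 0.0722×B
L = 0.2126×0.194618 + 0.7152×0.775822 + 0.0722×0.309469
L ≈ 0.618587


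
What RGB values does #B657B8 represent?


B6 → 182 (R)
57 → 87 (G)
B8 → 184 (B)
= RGB(182, 87, 184)


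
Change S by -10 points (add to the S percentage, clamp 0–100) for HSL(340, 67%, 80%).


Original S = 67%
Adjustment = -10 percentage points
New S = 67 + (-10) = 57
Clamp to [0, 100] → 57
= HSL(340°, 57%, 80%)


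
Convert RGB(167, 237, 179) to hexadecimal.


R = 167 → A7 (hex)
G = 237 → ED (hex)
B = 179 → B3 (hex)
Hex = #A7EDB3
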